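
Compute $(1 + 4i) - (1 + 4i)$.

(1 - 1) + (4 - 4)i = 0


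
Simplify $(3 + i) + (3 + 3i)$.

(3 + 3) + (1 + 3)i = 6 + 4i


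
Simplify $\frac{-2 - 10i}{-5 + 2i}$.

Multiply numerator and denominator by conjugate (-5 - 2i):
= (-2 - 10i)(-5 - 2i) / ((-5)^2 + 2^2)
= (-10 + 54i) / 29
= -10/29 + (54/29)i


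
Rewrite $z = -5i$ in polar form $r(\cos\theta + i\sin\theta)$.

r = |z| = sqrt(a^2 + b^2) = sqrt((0)^2 + (-5)^2) = sqrt(0 + 25) = sqrt(25) = 5
a = 0 and b < 0, so z lies on the negative imaginary axis: θ = 270°
z = 5(cos 270° + i sin 270°)


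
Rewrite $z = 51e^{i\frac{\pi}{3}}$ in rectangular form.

a = r cos θ = 51 * 1/2 = 51/2
b = r sin θ = 51 * sqrt(3)/2 = 51*sqrt(3)/2
z = 51/2 + (51*sqrt(3)/2)i


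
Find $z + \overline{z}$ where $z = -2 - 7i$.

z + conjugate(z) = (a + bi) + (a - bi) = 2a
= 2 * (-2) = -4


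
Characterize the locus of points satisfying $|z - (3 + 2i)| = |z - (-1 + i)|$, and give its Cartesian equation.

|z - z1| = |z - z2| means z is equidistant from z1 and z2,
i.e. the perpendicular bisector of the segment from (3, 2) to (-1, 1) (midpoint (1, 3/2)).
With z = x + yi, square both sides:
(x - 3)^2 + (y - 2)^2 = (x - (-1))^2 + (y - 1)^2
The x^2 and y^2 terms cancel: -8x + (-2)y = 2 - 13 = -11
Simplify: 8x + 2y = 11
Locus: Perpendicular bisector of the segment from (3, 2) to (-1, 1): the line 8x + 2y = 11


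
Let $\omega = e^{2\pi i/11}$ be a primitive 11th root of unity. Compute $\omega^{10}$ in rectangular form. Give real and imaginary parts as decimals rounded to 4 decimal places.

ω^10 = e^(2πi·10/11) = e^(i·20π/11)
= cos(20π/11) + i sin(20π/11)
= 0.8413 - 0.5406i


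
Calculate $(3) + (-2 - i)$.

(3 + (-2)) + (0 + (-1))i = 1 - i


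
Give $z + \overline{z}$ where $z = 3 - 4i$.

z + conjugate(z) = (a + bi) + (a - bi) = 2a
= 2 * 3 = 6


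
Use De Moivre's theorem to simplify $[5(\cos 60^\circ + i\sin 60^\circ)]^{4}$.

By De Moivre: z^n = r^n(cos(nθ) + i sin(nθ))
= 5^4(cos(4*60°) + i sin(4*60°))
= 625(cos 240° + i sin 240°)
= -625/2 - (625*sqrt(3)/2)i


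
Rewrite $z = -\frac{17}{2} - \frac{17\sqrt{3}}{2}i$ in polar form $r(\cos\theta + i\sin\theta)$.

r = |z| = sqrt(a^2 + b^2) = sqrt((-17/2)^2 + (-17*sqrt(3)/2)^2) = sqrt(289/4 + 867/4) = sqrt(289) = 17
θ = arctan(b/a) = arctan(-14.7224/-8.5) (quadrant-adjusted) = 240°
z = 17(cos 240° + i sin 240°)


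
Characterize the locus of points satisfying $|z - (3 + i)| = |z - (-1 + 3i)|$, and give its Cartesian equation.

|z - z1| = |z - z2| means z is equidistant from z1 and z2,
i.e. the perpendicular bisector of the segment from (3, 1) to (-1, 3) (midpoint (1, 2)).
With z = x + yi, square both sides:
(x - 3)^2 + (y - 1)^2 = (x - (-1))^2 + (y - 3)^2
The x^2 and y^2 terms cancel: -8x + 4y = 10 - 10 = 0
Simplify: 2x - y = 0
Locus: Perpendicular bisector of the segment from (3, 1) to (-1, 3): the line 2x - y = 0


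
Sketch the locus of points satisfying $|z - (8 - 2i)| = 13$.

|z - z0| = r describes a circle centered at z0 with radius r
Here z0 = 8 - 2i and r = 13
Locus: Circle centered at (8, -2) with radius 13


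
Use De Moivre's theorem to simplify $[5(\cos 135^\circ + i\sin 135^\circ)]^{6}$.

By De Moivre: z^n = r^n(cos(nθ) + i sin(nθ))
= 5^6(cos(6*135°) + i sin(6*135°))
= 15625(cos 90° + i sin 90°)
= 15625i


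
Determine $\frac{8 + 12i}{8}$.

Divisor is real, so divide each part by 8:
= 1 + (3/2)i


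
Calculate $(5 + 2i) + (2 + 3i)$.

(5 + 2) + (2 + 3)i = 7 + 5i


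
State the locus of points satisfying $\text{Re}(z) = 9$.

Re(z) = x where z = x + yi; the equation x = 9 is satisfied by all points with that x-coordinate
Locus: Vertical line x = 9


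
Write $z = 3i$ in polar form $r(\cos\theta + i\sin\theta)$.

r = |z| = sqrt(a^2 + b^2) = sqrt((0)^2 + (3)^2) = sqrt(0 + 9) = sqrt(9) = 3
a = 0 and b > 0, so z lies on the positive imaginary axis: θ = 90°
z = 3(cos 90° + i sin 90°)


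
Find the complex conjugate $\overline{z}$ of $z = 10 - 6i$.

If z = a + bi, then conjugate(z) = a - bi
conjugate(10 - 6i) = 10 + 6i


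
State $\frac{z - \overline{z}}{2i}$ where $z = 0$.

z - conjugate(z) = 2bi
(z - conjugate(z))/(2i) = 2bi/(2i) = b = 0


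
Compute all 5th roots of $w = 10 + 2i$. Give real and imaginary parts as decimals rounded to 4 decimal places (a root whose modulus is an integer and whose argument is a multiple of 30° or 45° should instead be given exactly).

|w| = sqrt(104) ≈ 10.198039, arg(w) ≈ 11.309932°
Root modulus = sqrt(104)^(1/5) ≈ 1.591121
Root arguments: θ_k = (arg(w) + 360°k)/5 for k = 0, 1, ..., 4
Compute each root as (root modulus)(cos θ_k + i sin θ_k) using full-precision intermediates, then round to 4 decimal places.
Roots: 1.5899 + 0.0628i, 0.4316 + 1.5315i, -1.3232 + 0.8837i, -1.2493 - 0.9853i, 0.5510 - 1.4927i


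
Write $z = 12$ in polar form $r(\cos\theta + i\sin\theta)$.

r = |z| = sqrt(a^2 + b^2) = sqrt((12)^2 + (0)^2) = sqrt(144 + 0) = sqrt(144) = 12
b = 0 and a > 0, so z lies on the positive real axis: θ = 0°
z = 12(cos 0° + i sin 0°)


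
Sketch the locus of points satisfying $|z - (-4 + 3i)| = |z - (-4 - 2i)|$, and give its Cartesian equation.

|z - z1| = |z - z2| means z is equidistant from z1 and z2,
i.e. the perpendicular bisector of the segment from (-4, 3) to (-4, -2) (midpoint (-4, 1/2)).
With z = x + yi, square both sides:
(x - (-4))^2 + (y - 3)^2 = (x - (-4))^2 + (y - (-2))^2
The x^2 and y^2 terms cancel: 0x + (-10)y = 20 - 25 = -5
Simplify: y = 1/2
Locus: Perpendicular bisector of the segment from (-4, 3) to (-4, -2): the line y = 1/2


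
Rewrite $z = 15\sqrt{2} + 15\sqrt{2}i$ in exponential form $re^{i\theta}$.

r = |z| = sqrt((15*sqrt(2))^2 + (15*sqrt(2))^2) = sqrt(450 + 450) = sqrt(900) = 30
θ = arctan(b/a) = arctan(21.2132/21.2132) (quadrant-adjusted) = 45° = π/4
z = 30e^(i*π/4)


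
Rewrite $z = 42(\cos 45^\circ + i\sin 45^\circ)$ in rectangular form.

a = r cos θ = 42 * sqrt(2)/2 = 21*sqrt(2)
b = r sin θ = 42 * sqrt(2)/2 = 21*sqrt(2)
z = 21*sqrt(2) + 21*sqrt(2)i


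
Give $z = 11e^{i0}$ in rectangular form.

a = r cos θ = 11 * 1 = 11
b = r sin θ = 11 * 0 = 0
z = 11


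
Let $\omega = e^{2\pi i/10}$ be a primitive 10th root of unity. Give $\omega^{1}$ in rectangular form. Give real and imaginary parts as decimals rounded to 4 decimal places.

ω^1 = e^(2πi·1/10) = e^(i·1π/5)
= cos(1π/5) + i sin(1π/5)
= 0.8090 + 0.5878i


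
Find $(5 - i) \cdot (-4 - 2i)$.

(a1*a2 - b1*b2) + (a1*b2 + b1*a2)i
= (-20 - 2) + (-10 + 4)i
= -22 - 6i


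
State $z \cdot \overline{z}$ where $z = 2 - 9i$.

z * conjugate(z) = |z|^2 = a^2 + b^2
= 2^2 + (-9)^2 = 85


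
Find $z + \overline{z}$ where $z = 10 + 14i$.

z + conjugate(z) = (a + bi) + (a - bi) = 2a
= 2 * 10 = 20


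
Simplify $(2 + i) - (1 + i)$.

(2 - 1) + (1 - 1)i = 1


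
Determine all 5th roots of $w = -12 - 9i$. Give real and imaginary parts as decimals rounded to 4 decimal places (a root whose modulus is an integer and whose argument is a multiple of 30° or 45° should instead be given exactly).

|w| = 15, arg(w) ≈ 216.869898°
Root modulus = 15^(1/5) ≈ 1.718772
Root arguments: θ_k = (arg(w) + 360°k)/5 for k = 0, 1, ..., 4
Compute each root as (root modulus)(cos θ_k + i sin θ_k) using full-precision intermediates, then round to 4 decimal places.
Roots: 1.2494 + 1.1804i, -0.7365 + 1.5530i, -1.7046 - 0.2206i, -0.3169 - 1.6893i, 1.5087 - 0.8234i


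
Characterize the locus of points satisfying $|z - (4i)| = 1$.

|z - z0| = r describes a circle centered at z0 with radius r
Here z0 = 4i and r = 1
Locus: Circle centered at (0, 4) with radius 1


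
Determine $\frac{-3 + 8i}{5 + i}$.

Multiply numerator and denominator by conjugate (5 - i):
= (-3 + 8i)(5 - i) / (5^2 + 1^2)
= (-7 + 43i) / 26
= -7/26 + (43/26)i


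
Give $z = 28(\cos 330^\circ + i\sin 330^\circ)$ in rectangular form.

a = r cos θ = 28 * sqrt(3)/2 = 14*sqrt(3)
b = r sin θ = 28 * -1/2 = -14
z = 14*sqrt(3) - 14i


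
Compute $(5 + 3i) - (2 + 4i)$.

(5 - 2) + (3 - 4)i = 3 - i


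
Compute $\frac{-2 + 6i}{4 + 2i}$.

Multiply numerator and denominator by conjugate (4 - 2i):
= (-2 + 6i)(4 - 2i) / (4^2 + 2^2)
= (4 + 28i) / 20
Divide through by 4: (1 + 7i) / 5
= 1/5 + (7/5)i


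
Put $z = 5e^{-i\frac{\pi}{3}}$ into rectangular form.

a = r cos θ = 5 * 1/2 = 5/2
b = r sin θ = 5 * -sqrt(3)/2 = -5*sqrt(3)/2
z = 5/2 - (5*sqrt(3)/2)i


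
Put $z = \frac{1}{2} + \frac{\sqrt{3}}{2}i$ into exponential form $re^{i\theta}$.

r = |z| = sqrt((1/2)^2 + (sqrt(3)/2)^2) = sqrt(1/4 + 3/4) = sqrt(1) = 1
θ = arctan(b/a) = arctan(0.866/0.5) (quadrant-adjusted) = 60° = π/3
z = 1e^(i*π/3)


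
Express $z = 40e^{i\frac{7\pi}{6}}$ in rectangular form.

a = r cos θ = 40 * -sqrt(3)/2 = -20*sqrt(3)
b = r sin θ = 40 * -1/2 = -20
z = -20*sqrt(3) - 20i


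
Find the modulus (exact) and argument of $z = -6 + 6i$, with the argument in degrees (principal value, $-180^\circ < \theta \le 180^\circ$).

|z| = sqrt((-6)^2 + 6^2) = sqrt(72)
arg(z) = arctan(b/a) = arctan(6/-6) (quadrant-adjusted) = 135°


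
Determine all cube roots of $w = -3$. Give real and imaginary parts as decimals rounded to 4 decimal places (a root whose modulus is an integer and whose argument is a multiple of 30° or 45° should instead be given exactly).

|w| = 3, arg(w) = 180°
Root modulus = 3^(1/3) ≈ 1.442250
Root arguments: θ_k = (180° + 360°k)/3 for k = 0, 1, ..., 2
Compute each root as (root modulus)(cos θ_k + i sin θ_k) using full-precision intermediates, then round to 4 decimal places.
Roots: 0.7211 + 1.2490i, -1.4422, 0.7211 - 1.2490i


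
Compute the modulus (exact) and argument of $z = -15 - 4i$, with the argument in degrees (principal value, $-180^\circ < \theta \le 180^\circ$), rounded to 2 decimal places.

|z| = sqrt((-15)^2 + (-4)^2) = sqrt(241)
arg(z) = arctan(b/a) = arctan(-4/-15) (quadrant-adjusted) = -165.07°


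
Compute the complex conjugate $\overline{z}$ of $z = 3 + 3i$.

If z = a + bi, then conjugate(z) = a - bi
conjugate(3 + 3i) = 3 - 3i


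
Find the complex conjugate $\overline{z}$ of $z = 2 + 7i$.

If z = a + bi, then conjugate(z) = a - bi
conjugate(2 + 7i) = 2 - 7i


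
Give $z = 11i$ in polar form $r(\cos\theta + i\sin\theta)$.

r = |z| = sqrt(a^2 + b^2) = sqrt((0)^2 + (11)^2) = sqrt(0 + 121) = sqrt(121) = 11
a = 0 and b > 0, so z lies on the positive imaginary axis: θ = 90°
z = 11(cos 90° + i sin 90°)


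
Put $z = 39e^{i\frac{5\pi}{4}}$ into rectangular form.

a = r cos θ = 39 * -sqrt(2)/2 = -39*sqrt(2)/2
b = r sin θ = 39 * -sqrt(2)/2 = -39*sqrt(2)/2
z = -39*sqrt(2)/2 - (39*sqrt(2)/2)i


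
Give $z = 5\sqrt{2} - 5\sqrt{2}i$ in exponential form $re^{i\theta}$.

r = |z| = sqrt((5*sqrt(2))^2 + (-5*sqrt(2))^2) = sqrt(50 + 50) = sqrt(100) = 10
θ = arctan(b/a) = arctan(-7.0711/7.0711) (quadrant-adjusted) = -45° = -π/4
z = 10e^(-i*π/4)


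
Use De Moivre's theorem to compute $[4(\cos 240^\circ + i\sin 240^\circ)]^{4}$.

By De Moivre: z^n = r^n(cos(nθ) + i sin(nθ))
= 4^4(cos(4*240°) + i sin(4*240°))
= 256(cos 240° + i sin 240°)
= -128 - 128*sqrt(3)i


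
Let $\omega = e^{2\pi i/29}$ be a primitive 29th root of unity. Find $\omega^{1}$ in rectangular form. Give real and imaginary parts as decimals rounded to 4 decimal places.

ω^1 = e^(2πi·1/29) = e^(i·2π/29)
= cos(2π/29) + i sin(2π/29)
= 0.9766 + 0.2150i


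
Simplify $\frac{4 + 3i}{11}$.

Divisor is real, so divide each part by 11:
= 4/11 + (3/11)i


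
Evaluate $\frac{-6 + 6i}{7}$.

Divisor is real, so divide each part by 7:
= -6/7 + (6/7)i


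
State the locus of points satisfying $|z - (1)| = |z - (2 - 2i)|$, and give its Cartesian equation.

|z - z1| = |z - z2| means z is equidistant from z1 and z2,
i.e. the perpendicular bisector of the segment from (1, 0) to (2, -2) (midpoint (3/2, -1)).
With z = x + yi, square both sides:
(x - 1)^2 + (y - 0)^2 = (x - 2)^2 + (y - (-2))^2
The x^2 and y^2 terms cancel: 2x + (-4)y = 8 - 1 = 7
Simplify: 2x - 4y = 7
Locus: Perpendicular bisector of the segment from (1, 0) to (2, -2): the line 2x - 4y = 7


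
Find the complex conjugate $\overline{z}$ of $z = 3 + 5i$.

If z = a + bi, then conjugate(z) = a - bi
conjugate(3 + 5i) = 3 - 5i


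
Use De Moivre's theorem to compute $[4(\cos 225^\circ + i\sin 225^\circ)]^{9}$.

By De Moivre: z^n = r^n(cos(nθ) + i sin(nθ))
= 4^9(cos(9*225°) + i sin(9*225°))
= 262144(cos 225° + i sin 225°)
= -131072*sqrt(2) - 131072*sqrt(2)i


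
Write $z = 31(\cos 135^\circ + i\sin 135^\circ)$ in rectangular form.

a = r cos θ = 31 * -sqrt(2)/2 = -31*sqrt(2)/2
b = r sin θ = 31 * sqrt(2)/2 = 31*sqrt(2)/2
z = -31*sqrt(2)/2 + (31*sqrt(2)/2)i


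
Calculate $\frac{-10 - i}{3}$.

Divisor is real, so divide each part by 3:
= -10/3 - (1/3)i


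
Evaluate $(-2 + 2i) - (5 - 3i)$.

(-2 - 5) + (2 - (-3))i = -7 + 5i


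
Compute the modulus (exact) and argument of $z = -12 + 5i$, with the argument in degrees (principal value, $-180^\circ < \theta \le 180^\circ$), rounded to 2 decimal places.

|z| = sqrt((-12)^2 + 5^2) = 13
arg(z) = arctan(b/a) = arctan(5/-12) (quadrant-adjusted) = 157.38°


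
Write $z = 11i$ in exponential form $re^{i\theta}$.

r = |z| = sqrt((0)^2 + (11)^2) = sqrt(0 + 121) = sqrt(121) = 11
a = 0 and b > 0, so z lies on the positive imaginary axis: θ = 90° = π/2
z = 11e^(i*π/2)


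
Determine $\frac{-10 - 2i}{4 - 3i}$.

Multiply numerator and denominator by conjugate (4 + 3i):
= (-10 - 2i)(4 + 3i) / (4^2 + (-3)^2)
= (-34 - 38i) / 25
= -34/25 - (38/25)i


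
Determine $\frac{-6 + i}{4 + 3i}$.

Multiply numerator and denominator by conjugate (4 - 3i):
= (-6 + i)(4 - 3i) / (4^2 + 3^2)
= (-21 + 22i) / 25
= -21/25 + (22/25)i


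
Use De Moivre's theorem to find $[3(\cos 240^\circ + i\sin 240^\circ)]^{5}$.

By De Moivre: z^n = r^n(cos(nθ) + i sin(nθ))
= 3^5(cos(5*240°) + i sin(5*240°))
= 243(cos 120° + i sin 120°)
= -243/2 + (243*sqrt(3)/2)i


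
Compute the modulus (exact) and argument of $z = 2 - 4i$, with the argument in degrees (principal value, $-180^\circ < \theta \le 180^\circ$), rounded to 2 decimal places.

|z| = sqrt(2^2 + (-4)^2) = sqrt(20)
arg(z) = arctan(b/a) = arctan(-4/2) (quadrant-adjusted) = -63.43°


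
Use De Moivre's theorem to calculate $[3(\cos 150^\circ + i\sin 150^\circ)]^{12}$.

By De Moivre: z^n = r^n(cos(nθ) + i sin(nθ))
= 3^12(cos(12*150°) + i sin(12*150°))
= 531441(cos 0° + i sin 0°)
= 531441


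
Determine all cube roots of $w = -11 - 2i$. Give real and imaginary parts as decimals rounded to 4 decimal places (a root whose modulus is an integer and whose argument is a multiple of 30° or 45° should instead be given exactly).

|w| = sqrt(125) ≈ 11.180340, arg(w) ≈ 190.304846°
Root modulus = sqrt(125)^(1/3) ≈ 2.236068
Root arguments: θ_k = (arg(w) + 360°k)/3 for k = 0, 1, ..., 2
Compute each root as (root modulus)(cos θ_k + i sin θ_k) using full-precision intermediates, then round to 4 decimal places.
Roots: 1.0000 + 2.0000i, -2.2321 - 0.1340i, 1.2321 - 1.8660i


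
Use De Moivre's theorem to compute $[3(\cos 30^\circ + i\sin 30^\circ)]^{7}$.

By De Moivre: z^n = r^n(cos(nθ) + i sin(nθ))
= 3^7(cos(7*30°) + i sin(7*30°))
= 2187(cos 210° + i sin 210°)
= -2187*sqrt(3)/2 - (2187/2)i


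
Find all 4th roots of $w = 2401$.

|w| = 2401, arg(w) = 0°
Root modulus = 2401^(1/4) = 7
Root arguments: θ_k = (0° + 360°k)/4 for k = 0, 1, ..., 3
Roots: 7, 7i, -7, -7i


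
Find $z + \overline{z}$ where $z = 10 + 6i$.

z + conjugate(z) = (a + bi) + (a - bi) = 2a
= 2 * 10 = 20


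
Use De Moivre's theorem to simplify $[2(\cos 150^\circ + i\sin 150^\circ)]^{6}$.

By De Moivre: z^n = r^n(cos(nθ) + i sin(nθ))
= 2^6(cos(6*150°) + i sin(6*150°))
= 64(cos 180° + i sin 180°)
= -64


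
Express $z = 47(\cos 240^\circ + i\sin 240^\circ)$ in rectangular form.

a = r cos θ = 47 * -1/2 = -47/2
b = r sin θ = 47 * -sqrt(3)/2 = -47*sqrt(3)/2
z = -47/2 - (47*sqrt(3)/2)i


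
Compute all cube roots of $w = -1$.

|w| = 1, arg(w) = 180°
Root modulus = 1^(1/3) = 1
Root arguments: θ_k = (180° + 360°k)/3 for k = 0, 1, ..., 2
Roots: 1/2 + (sqrt(3)/2)i, -1, 1/2 - (sqrt(3)/2)i


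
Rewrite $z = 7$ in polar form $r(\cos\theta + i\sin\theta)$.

r = |z| = sqrt(a^2 + b^2) = sqrt((7)^2 + (0)^2) = sqrt(49 + 0) = sqrt(49) = 7
b = 0 and a > 0, so z lies on the positive real axis: θ = 0°
z = 7(cos 0° + i sin 0°)


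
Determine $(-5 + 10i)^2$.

(a + bi)^2 = a^2 - b^2 + 2abi
= (-5)^2 - 10^2 + 2*(-5)*10i
= -75 - 100i


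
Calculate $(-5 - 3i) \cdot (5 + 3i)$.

(a1*a2 - b1*b2) + (a1*b2 + b1*a2)i
= (-25 - (-9)) + (-15 + (-15))i
= -16 - 30i


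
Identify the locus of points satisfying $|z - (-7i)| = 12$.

|z - z0| = r describes a circle centered at z0 with radius r
Here z0 = -7i and r = 12
Locus: Circle centered at (0, -7) with radius 12


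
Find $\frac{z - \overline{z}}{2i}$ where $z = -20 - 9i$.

z - conjugate(z) = 2bi
(z - conjugate(z))/(2i) = 2bi/(2i) = b = -9


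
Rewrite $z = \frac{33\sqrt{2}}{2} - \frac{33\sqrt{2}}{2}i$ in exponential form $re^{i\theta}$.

r = |z| = sqrt((33*sqrt(2)/2)^2 + (-33*sqrt(2)/2)^2) = sqrt(1089/2 + 1089/2) = sqrt(1089) = 33
θ = arctan(b/a) = arctan(-23.3345/23.3345) (quadrant-adjusted) = -45° = -π/4
z = 33e^(-i*π/4)


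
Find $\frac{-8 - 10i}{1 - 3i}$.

Multiply numerator and denominator by conjugate (1 + 3i):
= (-8 - 10i)(1 + 3i) / (1^2 + (-3)^2)
= (22 - 34i) / 10
Divide through by 2: (11 - 17i) / 5
= 11/5 - (17/5)i


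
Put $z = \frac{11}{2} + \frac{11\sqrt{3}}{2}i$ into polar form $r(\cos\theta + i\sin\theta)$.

r = |z| = sqrt(a^2 + b^2) = sqrt((11/2)^2 + (11*sqrt(3)/2)^2) = sqrt(121/4 + 363/4) = sqrt(121) = 11
θ = arctan(b/a) = arctan(9.5263/5.5) (quadrant-adjusted) = 60°
z = 11(cos 60° + i sin 60°)


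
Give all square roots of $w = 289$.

|w| = 289, arg(w) = 0°
Root modulus = 289^(1/2) = 17
Root arguments: θ_k = (0° + 360°k)/2 for k = 0, 1, ..., 1
Roots: 17, -17


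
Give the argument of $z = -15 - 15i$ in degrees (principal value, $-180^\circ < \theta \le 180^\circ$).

θ = arctan(b/a) = arctan(-15/-15) (quadrant-adjusted) = -135°


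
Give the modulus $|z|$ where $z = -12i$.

|z| = sqrt(a^2 + b^2) = sqrt(0^2 + (-12)^2) = sqrt(144) = 12


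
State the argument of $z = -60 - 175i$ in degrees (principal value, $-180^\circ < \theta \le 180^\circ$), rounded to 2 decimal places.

θ = arctan(b/a) = arctan(-175/-60) (quadrant-adjusted) = -108.92°


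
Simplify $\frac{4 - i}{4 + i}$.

Multiply numerator and denominator by conjugate (4 - i):
= (4 - i)(4 - i) / (4^2 + 1^2)
= (15 - 8i) / 17
= 15/17 - (8/17)i


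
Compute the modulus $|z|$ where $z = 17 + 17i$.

|z| = sqrt(a^2 + b^2) = sqrt(17^2 + 17^2) = sqrt(578) = sqrt(578)


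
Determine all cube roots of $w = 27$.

|w| = 27, arg(w) = 0°
Root modulus = 27^(1/3) = 3
Root arguments: θ_k = (0° + 360°k)/3 for k = 0, 1, ..., 2
Roots: 3, -3/2 + (3*sqrt(3)/2)i, -3/2 - (3*sqrt(3)/2)i


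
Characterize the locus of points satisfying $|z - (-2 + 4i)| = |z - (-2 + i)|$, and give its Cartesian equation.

|z - z1| = |z - z2| means z is equidistant from z1 and z2,
i.e. the perpendicular bisector of the segment from (-2, 4) to (-2, 1) (midpoint (-2, 5/2)).
With z = x + yi, square both sides:
(x - (-2))^2 + (y - 4)^2 = (x - (-2))^2 + (y - 1)^2
The x^2 and y^2 terms cancel: 0x + (-6)y = 5 - 20 = -15
Simplify: y = 5/2
Locus: Perpendicular bisector of the segment from (-2, 4) to (-2, 1): the line y = 5/2


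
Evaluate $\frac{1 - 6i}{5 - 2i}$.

Multiply numerator and denominator by conjugate (5 + 2i):
= (1 - 6i)(5 + 2i) / (5^2 + (-2)^2)
= (17 - 28i) / 29
= 17/29 - (28/29)i


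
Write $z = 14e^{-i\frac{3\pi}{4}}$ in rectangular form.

a = r cos θ = 14 * -sqrt(2)/2 = -7*sqrt(2)
b = r sin θ = 14 * -sqrt(2)/2 = -7*sqrt(2)
z = -7*sqrt(2) - 7*sqrt(2)i


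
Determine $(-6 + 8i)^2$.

(a + bi)^2 = a^2 - b^2 + 2abi
= (-6)^2 - 8^2 + 2*(-6)*8i
= -28 - 96i


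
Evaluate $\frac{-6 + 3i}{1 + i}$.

Multiply numerator and denominator by conjugate (1 - i):
= (-6 + 3i)(1 - i) / (1^2 + 1^2)
= (-3 + 9i) / 2
= -3/2 + (9/2)i


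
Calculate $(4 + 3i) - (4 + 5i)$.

(4 - 4) + (3 - 5)i = -2i


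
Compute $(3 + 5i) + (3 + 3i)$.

(3 + 3) + (5 + 3)i = 6 + 8i


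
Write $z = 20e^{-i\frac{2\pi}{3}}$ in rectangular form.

a = r cos θ = 20 * -1/2 = -10
b = r sin θ = 20 * -sqrt(3)/2 = -10*sqrt(3)
z = -10 - 10*sqrt(3)i


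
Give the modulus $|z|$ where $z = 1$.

|z| = sqrt(a^2 + b^2) = sqrt(1^2 + 0^2) = sqrt(1) = 1


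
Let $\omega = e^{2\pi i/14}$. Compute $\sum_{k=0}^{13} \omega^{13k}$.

Let ζ = ω^13 = e^(2πi·13/14). Since 14 ∤ 13, ζ ≠ 1.
Sum = Σ_{k=0}^{13} ζ^k = (ζ^14 - 1)/(ζ - 1) = (ω^{13·14} - 1)/(ζ - 1) = (1 - 1)/(ζ - 1) = 0


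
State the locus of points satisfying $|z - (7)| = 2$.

|z - z0| = r describes a circle centered at z0 with radius r
Here z0 = 7 and r = 2
Locus: Circle centered at (7, 0) with radius 2


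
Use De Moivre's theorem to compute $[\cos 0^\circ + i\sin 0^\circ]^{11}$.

By De Moivre: z^n = r^n(cos(nθ) + i sin(nθ))
= 1^11(cos(11*0°) + i sin(11*0°))
= 1(cos 0° + i sin 0°)
= 1


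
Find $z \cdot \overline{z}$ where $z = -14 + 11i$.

z * conjugate(z) = |z|^2 = a^2 + b^2
= (-14)^2 + 11^2 = 317


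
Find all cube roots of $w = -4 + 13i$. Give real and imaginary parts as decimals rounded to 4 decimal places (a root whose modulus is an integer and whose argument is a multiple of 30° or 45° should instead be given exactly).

|w| = sqrt(185) ≈ 13.601471, arg(w) ≈ 107.102729°
Root modulus = sqrt(185)^(1/3) ≈ 2.387052
Root arguments: θ_k = (arg(w) + 360°k)/3 for k = 0, 1, ..., 2
Compute each root as (root modulus)(cos θ_k + i sin θ_k) using full-precision intermediates, then round to 4 decimal places.
Roots: 1.9385 + 1.3930i, -2.1756 + 0.9823i, 0.2371 - 2.3752i


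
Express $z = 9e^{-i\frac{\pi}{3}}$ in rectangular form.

a = r cos θ = 9 * 1/2 = 9/2
b = r sin θ = 9 * -sqrt(3)/2 = -9*sqrt(3)/2
z = 9/2 - (9*sqrt(3)/2)i


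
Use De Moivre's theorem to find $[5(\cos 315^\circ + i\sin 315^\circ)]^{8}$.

By De Moivre: z^n = r^n(cos(nθ) + i sin(nθ))
= 5^8(cos(8*315°) + i sin(8*315°))
= 390625(cos 0° + i sin 0°)
= 390625


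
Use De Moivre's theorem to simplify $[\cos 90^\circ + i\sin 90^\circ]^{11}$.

By De Moivre: z^n = r^n(cos(nθ) + i sin(nθ))
= 1^11(cos(11*90°) + i sin(11*90°))
= 1(cos 270° + i sin 270°)
= -i


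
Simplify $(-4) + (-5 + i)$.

(-4 + (-5)) + (0 + 1)i = -9 + i


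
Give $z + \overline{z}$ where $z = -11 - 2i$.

z + conjugate(z) = (a + bi) + (a - bi) = 2a
= 2 * (-11) = -22


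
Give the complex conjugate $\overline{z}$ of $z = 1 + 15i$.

If z = a + bi, then conjugate(z) = a - bi
conjugate(1 + 15i) = 1 - 15i


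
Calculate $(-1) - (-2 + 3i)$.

(-1 - (-2)) + (0 - 3)i = 1 - 3i


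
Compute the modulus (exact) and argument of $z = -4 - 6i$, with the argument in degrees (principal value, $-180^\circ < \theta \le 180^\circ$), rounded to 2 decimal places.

|z| = sqrt((-4)^2 + (-6)^2) = sqrt(52)
arg(z) = arctan(b/a) = arctan(-6/-4) (quadrant-adjusted) = -123.69°


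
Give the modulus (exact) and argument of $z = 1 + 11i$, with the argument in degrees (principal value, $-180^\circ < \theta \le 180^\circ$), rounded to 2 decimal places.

|z| = sqrt(1^2 + 11^2) = sqrt(122)
arg(z) = arctan(b/a) = arctan(11/1) (quadrant-adjusted) = 84.81°


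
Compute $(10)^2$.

(a + bi)^2 = a^2 - b^2 + 2abi
= 10^2 - 0^2 + 2*10*0i
= 100


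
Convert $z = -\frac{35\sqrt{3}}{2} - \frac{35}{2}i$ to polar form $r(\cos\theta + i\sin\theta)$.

r = |z| = sqrt(a^2 + b^2) = sqrt((-35*sqrt(3)/2)^2 + (-35/2)^2) = sqrt(3675/4 + 1225/4) = sqrt(1225) = 35
θ = arctan(b/a) = arctan(-17.5/-30.3109) (quadrant-adjusted) = 210°
z = 35(cos 210° + i sin 210°)


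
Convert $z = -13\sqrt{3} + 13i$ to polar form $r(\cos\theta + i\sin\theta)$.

r = |z| = sqrt(a^2 + b^2) = sqrt((-13*sqrt(3))^2 + (13)^2) = sqrt(507 + 169) = sqrt(676) = 26
θ = arctan(b/a) = arctan(13/-22.5167) (quadrant-adjusted) = 150°
z = 26(cos 150° + i sin 150°)


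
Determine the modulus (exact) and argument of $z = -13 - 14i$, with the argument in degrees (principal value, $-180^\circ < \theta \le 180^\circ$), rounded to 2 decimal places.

|z| = sqrt((-13)^2 + (-14)^2) = sqrt(365)
arg(z) = arctan(b/a) = arctan(-14/-13) (quadrant-adjusted) = -132.88°


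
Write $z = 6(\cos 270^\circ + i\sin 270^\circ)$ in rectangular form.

a = r cos θ = 6 * 0 = 0
b = r sin θ = 6 * -1 = -6
z = -6i


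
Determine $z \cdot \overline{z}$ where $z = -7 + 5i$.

z * conjugate(z) = |z|^2 = a^2 + b^2
= (-7)^2 + 5^2 = 74


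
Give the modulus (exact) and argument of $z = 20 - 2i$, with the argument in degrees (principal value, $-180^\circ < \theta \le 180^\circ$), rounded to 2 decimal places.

|z| = sqrt(20^2 + (-2)^2) = sqrt(404)
arg(z) = arctan(b/a) = arctan(-2/20) (quadrant-adjusted) = -5.71°


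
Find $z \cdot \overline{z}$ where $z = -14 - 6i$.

z * conjugate(z) = |z|^2 = a^2 + b^2
= (-14)^2 + (-6)^2 = 232


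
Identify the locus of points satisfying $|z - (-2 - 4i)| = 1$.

|z - z0| = r describes a circle centered at z0 with radius r
Here z0 = -2 - 4i and r = 1
Locus: Circle centered at (-2, -4) with radius 1


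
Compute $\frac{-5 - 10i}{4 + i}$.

Multiply numerator and denominator by conjugate (4 - i):
= (-5 - 10i)(4 - i) / (4^2 + 1^2)
= (-30 - 35i) / 17
= -30/17 - (35/17)i


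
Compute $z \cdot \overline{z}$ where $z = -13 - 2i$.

z * conjugate(z) = |z|^2 = a^2 + b^2
= (-13)^2 + (-2)^2 = 173


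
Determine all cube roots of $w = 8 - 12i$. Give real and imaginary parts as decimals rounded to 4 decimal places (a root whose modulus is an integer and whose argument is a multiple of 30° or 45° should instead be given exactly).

|w| = sqrt(208) ≈ 14.422205, arg(w) ≈ 303.690068°
Root modulus = sqrt(208)^(1/3) ≈ 2.434131
Root arguments: θ_k = (arg(w) + 360°k)/3 for k = 0, 1, ..., 2
Compute each root as (root modulus)(cos θ_k + i sin θ_k) using full-precision intermediates, then round to 4 decimal places.
Roots: -0.4740 + 2.3875i, -1.8306 - 1.6043i, 2.3047 - 0.7832i


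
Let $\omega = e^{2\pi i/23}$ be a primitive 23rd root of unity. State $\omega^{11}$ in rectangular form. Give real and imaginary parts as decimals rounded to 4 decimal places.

ω^11 = e^(2πi·11/23) = e^(i·22π/23)
= cos(22π/23) + i sin(22π/23)
= -0.9907 + 0.1362i


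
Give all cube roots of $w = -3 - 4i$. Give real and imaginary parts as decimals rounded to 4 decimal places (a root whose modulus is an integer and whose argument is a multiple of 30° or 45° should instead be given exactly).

|w| = 5, arg(w) ≈ 233.130102°
Root modulus = 5^(1/3) ≈ 1.709976
Root arguments: θ_k = (arg(w) + 360°k)/3 for k = 0, 1, ..., 2
Compute each root as (root modulus)(cos θ_k + i sin θ_k) using full-precision intermediates, then round to 4 decimal places.
Roots: 0.3640 + 1.6708i, -1.6289 - 0.5202i, 1.2650 - 1.1506i


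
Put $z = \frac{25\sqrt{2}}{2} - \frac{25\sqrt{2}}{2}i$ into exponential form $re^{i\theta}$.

r = |z| = sqrt((25*sqrt(2)/2)^2 + (-25*sqrt(2)/2)^2) = sqrt(625/2 + 625/2) = sqrt(625) = 25
θ = arctan(b/a) = arctan(-17.6777/17.6777) (quadrant-adjusted) = -45° = -π/4
z = 25e^(-i*π/4)


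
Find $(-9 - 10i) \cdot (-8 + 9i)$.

(a1*a2 - b1*b2) + (a1*b2 + b1*a2)i
= (72 - (-90)) + (-81 + 80)i
= 162 - i


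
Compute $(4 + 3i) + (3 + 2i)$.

(4 + 3) + (3 + 2)i = 7 + 5i


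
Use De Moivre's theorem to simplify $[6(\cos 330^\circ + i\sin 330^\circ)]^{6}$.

By De Moivre: z^n = r^n(cos(nθ) + i sin(nθ))
= 6^6(cos(6*330°) + i sin(6*330°))
= 46656(cos 180° + i sin 180°)
= -46656


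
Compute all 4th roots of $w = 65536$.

|w| = 65536, arg(w) = 0°
Root modulus = 65536^(1/4) = 16
Root arguments: θ_k = (0° + 360°k)/4 for k = 0, 1, ..., 3
Roots: 16, 16i, -16, -16i


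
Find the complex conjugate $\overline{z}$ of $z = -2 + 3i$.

If z = a + bi, then conjugate(z) = a - bi
conjugate(-2 + 3i) = -2 - 3i


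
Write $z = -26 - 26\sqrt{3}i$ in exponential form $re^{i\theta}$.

r = |z| = sqrt((-26)^2 + (-26*sqrt(3))^2) = sqrt(676 + 2028) = sqrt(2704) = 52
θ = arctan(b/a) = arctan(-45.0333/-26) (quadrant-adjusted) = 240° = 4π/3
z = 52e^(i*4π/3)


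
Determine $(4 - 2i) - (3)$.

(4 - 3) + (-2 - 0)i = 1 - 2i


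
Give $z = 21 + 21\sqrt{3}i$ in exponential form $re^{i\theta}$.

r = |z| = sqrt((21)^2 + (21*sqrt(3))^2) = sqrt(441 + 1323) = sqrt(1764) = 42
θ = arctan(b/a) = arctan(36.3731/21) (quadrant-adjusted) = 60° = π/3
z = 42e^(i*π/3)


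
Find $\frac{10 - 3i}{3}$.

Divisor is real, so divide each part by 3:
= 10/3 - i


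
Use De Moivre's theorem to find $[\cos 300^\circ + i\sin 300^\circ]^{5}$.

By De Moivre: z^n = r^n(cos(nθ) + i sin(nθ))
= 1^5(cos(5*300°) + i sin(5*300°))
= 1(cos 60° + i sin 60°)
= 1/2 + (sqrt(3)/2)i


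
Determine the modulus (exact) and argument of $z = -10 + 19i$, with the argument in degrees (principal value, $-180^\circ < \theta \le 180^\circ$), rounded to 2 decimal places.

|z| = sqrt((-10)^2 + 19^2) = sqrt(461)
arg(z) = arctan(b/a) = arctan(19/-10) (quadrant-adjusted) = 117.76°


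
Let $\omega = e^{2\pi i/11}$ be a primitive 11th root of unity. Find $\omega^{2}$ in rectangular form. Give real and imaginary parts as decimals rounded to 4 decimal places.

ω^2 = e^(2πi·2/11) = e^(i·4π/11)
= cos(4π/11) + i sin(4π/11)
= 0.4154 + 0.9096i


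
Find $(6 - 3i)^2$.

(a + bi)^2 = a^2 - b^2 + 2abi
= 6^2 - (-3)^2 + 2*6*(-3)i
= 27 - 36i


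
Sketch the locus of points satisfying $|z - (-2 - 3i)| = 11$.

|z - z0| = r describes a circle centered at z0 with radius r
Here z0 = -2 - 3i and r = 11
Locus: Circle centered at (-2, -3) with radius 11


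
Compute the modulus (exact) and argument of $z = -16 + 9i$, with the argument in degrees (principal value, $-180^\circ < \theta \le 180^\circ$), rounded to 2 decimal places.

|z| = sqrt((-16)^2 + 9^2) = sqrt(337)
arg(z) = arctan(b/a) = arctan(9/-16) (quadrant-adjusted) = 150.64°


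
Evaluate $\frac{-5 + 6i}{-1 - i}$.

Multiply numerator and denominator by conjugate (-1 + i):
= (-5 + 6i)(-1 + i) / ((-1)^2 + (-1)^2)
= (-1 - 11i) / 2
= -1/2 - (11/2)i


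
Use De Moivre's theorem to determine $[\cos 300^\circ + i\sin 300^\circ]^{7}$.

By De Moivre: z^n = r^n(cos(nθ) + i sin(nθ))
= 1^7(cos(7*300°) + i sin(7*300°))
= 1(cos 300° + i sin 300°)
= 1/2 - (sqrt(3)/2)i


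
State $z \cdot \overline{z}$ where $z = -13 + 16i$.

z * conjugate(z) = |z|^2 = a^2 + b^2
= (-13)^2 + 16^2 = 425


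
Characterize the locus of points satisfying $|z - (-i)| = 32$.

|z - z0| = r describes a circle centered at z0 with radius r
Here z0 = -i and r = 32
Locus: Circle centered at (0, -1) with radius 32


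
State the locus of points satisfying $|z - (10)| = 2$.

|z - z0| = r describes a circle centered at z0 with radius r
Here z0 = 10 and r = 2
Locus: Circle centered at (10, 0) with radius 2


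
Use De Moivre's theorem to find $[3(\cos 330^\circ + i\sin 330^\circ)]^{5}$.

By De Moivre: z^n = r^n(cos(nθ) + i sin(nθ))
= 3^5(cos(5*330°) + i sin(5*330°))
= 243(cos 210° + i sin 210°)
= -243*sqrt(3)/2 - (243/2)i


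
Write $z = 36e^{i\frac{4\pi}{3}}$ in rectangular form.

a = r cos θ = 36 * -1/2 = -18
b = r sin θ = 36 * -sqrt(3)/2 = -18*sqrt(3)
z = -18 - 18*sqrt(3)i


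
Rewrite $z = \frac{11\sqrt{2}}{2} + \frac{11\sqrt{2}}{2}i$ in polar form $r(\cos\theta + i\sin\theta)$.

r = |z| = sqrt(a^2 + b^2) = sqrt((11*sqrt(2)/2)^2 + (11*sqrt(2)/2)^2) = sqrt(121/2 + 121/2) = sqrt(121) = 11
θ = arctan(b/a) = arctan(7.7782/7.7782) (quadrant-adjusted) = 45°
z = 11(cos 45° + i sin 45°)


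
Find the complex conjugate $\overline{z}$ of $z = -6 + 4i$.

If z = a + bi, then conjugate(z) = a - bi
conjugate(-6 + 4i) = -6 - 4i


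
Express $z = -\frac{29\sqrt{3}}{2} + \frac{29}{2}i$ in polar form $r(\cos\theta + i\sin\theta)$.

r = |z| = sqrt(a^2 + b^2) = sqrt((-29*sqrt(3)/2)^2 + (29/2)^2) = sqrt(2523/4 + 841/4) = sqrt(841) = 29
θ = arctan(b/a) = arctan(14.5/-25.1147) (quadrant-adjusted) = 150°
z = 29(cos 150° + i sin 150°)


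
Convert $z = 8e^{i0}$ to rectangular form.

a = r cos θ = 8 * 1 = 8
b = r sin θ = 8 * 0 = 0
z = 8


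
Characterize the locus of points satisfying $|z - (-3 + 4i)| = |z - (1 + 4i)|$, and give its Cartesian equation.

|z - z1| = |z - z2| means z is equidistant from z1 and z2,
i.e. the perpendicular bisector of the segment from (-3, 4) to (1, 4) (midpoint (-1, 4)).
With z = x + yi, square both sides:
(x - (-3))^2 + (y - 4)^2 = (x - 1)^2 + (y - 4)^2
The x^2 and y^2 terms cancel: 8x + 0y = 17 - 25 = -8
Simplify: x = -1
Locus: Perpendicular bisector of the segment from (-3, 4) to (1, 4): the line x = -1


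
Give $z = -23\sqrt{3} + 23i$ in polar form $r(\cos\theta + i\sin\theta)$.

r = |z| = sqrt(a^2 + b^2) = sqrt((-23*sqrt(3))^2 + (23)^2) = sqrt(1587 + 529) = sqrt(2116) = 46
θ = arctan(b/a) = arctan(23/-39.8372) (quadrant-adjusted) = 150°
z = 46(cos 150° + i sin 150°)


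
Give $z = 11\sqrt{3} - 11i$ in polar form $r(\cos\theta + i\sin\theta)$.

r = |z| = sqrt(a^2 + b^2) = sqrt((11*sqrt(3))^2 + (-11)^2) = sqrt(363 + 121) = sqrt(484) = 22
θ = arctan(b/a) = arctan(-11/19.0526) (quadrant-adjusted) = 330°
z = 22(cos 330° + i sin 330°)


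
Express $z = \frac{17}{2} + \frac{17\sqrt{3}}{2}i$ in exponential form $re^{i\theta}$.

r = |z| = sqrt((17/2)^2 + (17*sqrt(3)/2)^2) = sqrt(289/4 + 867/4) = sqrt(289) = 17
θ = arctan(b/a) = arctan(14.7224/8.5) (quadrant-adjusted) = 60° = π/3
z = 17e^(i*π/3)


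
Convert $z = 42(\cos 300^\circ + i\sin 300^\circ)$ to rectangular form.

a = r cos θ = 42 * 1/2 = 21
b = r sin θ = 42 * -sqrt(3)/2 = -21*sqrt(3)
z = 21 - 21*sqrt(3)i


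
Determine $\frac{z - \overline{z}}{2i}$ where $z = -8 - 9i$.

z - conjugate(z) = 2bi
(z - conjugate(z))/(2i) = 2bi/(2i) = b = -9


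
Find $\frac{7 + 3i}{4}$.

Divisor is real, so divide each part by 4:
= 7/4 + (3/4)i


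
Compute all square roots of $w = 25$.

|w| = 25, arg(w) = 0°
Root modulus = 25^(1/2) = 5
Root arguments: θ_k = (0° + 360°k)/2 for k = 0, 1, ..., 1
Roots: 5, -5


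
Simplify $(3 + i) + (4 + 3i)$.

(3 + 4) + (1 + 3)i = 7 + 4i


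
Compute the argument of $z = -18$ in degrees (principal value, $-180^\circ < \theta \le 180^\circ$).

b = 0 and a < 0, so z lies on the negative real axis: θ = 180°


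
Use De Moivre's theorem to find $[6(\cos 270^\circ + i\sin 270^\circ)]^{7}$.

By De Moivre: z^n = r^n(cos(nθ) + i sin(nθ))
= 6^7(cos(7*270°) + i sin(7*270°))
= 279936(cos 90° + i sin 90°)
= 279936i


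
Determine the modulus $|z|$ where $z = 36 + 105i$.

|z| = sqrt(a^2 + b^2) = sqrt(36^2 + 105^2) = sqrt(12321) = 111


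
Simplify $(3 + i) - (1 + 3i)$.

(3 - 1) + (1 - 3)i = 2 - 2i


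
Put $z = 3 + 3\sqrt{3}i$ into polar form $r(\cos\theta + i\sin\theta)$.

r = |z| = sqrt(a^2 + b^2) = sqrt((3)^2 + (3*sqrt(3))^2) = sqrt(9 + 27) = sqrt(36) = 6
θ = arctan(b/a) = arctan(5.1962/3) (quadrant-adjusted) = 60°
z = 6(cos 60° + i sin 60°)


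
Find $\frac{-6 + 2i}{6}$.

Divisor is real, so divide each part by 6:
= -1 + (1/3)i


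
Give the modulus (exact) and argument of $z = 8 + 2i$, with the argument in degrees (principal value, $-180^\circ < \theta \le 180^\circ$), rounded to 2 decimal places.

|z| = sqrt(8^2 + 2^2) = sqrt(68)
arg(z) = arctan(b/a) = arctan(2/8) (quadrant-adjusted) = 14.04°


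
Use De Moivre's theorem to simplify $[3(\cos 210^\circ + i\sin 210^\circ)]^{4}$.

By De Moivre: z^n = r^n(cos(nθ) + i sin(nθ))
= 3^4(cos(4*210°) + i sin(4*210°))
= 81(cos 120° + i sin 120°)
= -81/2 + (81*sqrt(3)/2)i


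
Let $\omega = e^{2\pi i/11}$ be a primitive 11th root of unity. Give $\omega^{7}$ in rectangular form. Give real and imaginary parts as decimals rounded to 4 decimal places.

ω^7 = e^(2πi·7/11) = e^(i·14π/11)
= cos(14π/11) + i sin(14π/11)
= -0.6549 - 0.7557i


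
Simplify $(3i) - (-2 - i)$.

(0 - (-2)) + (3 - (-1))i = 2 + 4i


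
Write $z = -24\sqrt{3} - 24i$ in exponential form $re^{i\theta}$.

r = |z| = sqrt((-24*sqrt(3))^2 + (-24)^2) = sqrt(1728 + 576) = sqrt(2304) = 48
θ = arctan(b/a) = arctan(-24/-41.5692) (quadrant-adjusted) = 210° = 7π/6
z = 48e^(i*7π/6)


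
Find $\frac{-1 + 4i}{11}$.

Divisor is real, so divide each part by 11:
= -1/11 + (4/11)i


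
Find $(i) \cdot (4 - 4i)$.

(a1*a2 - b1*b2) + (a1*b2 + b1*a2)i
= (0 - (-4)) + (0 + 4)i
= 4 + 4i


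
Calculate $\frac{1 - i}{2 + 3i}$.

Multiply numerator and denominator by conjugate (2 - 3i):
= (1 - i)(2 - 3i) / (2^2 + 3^2)
= (-1 - 5i) / 13
= -1/13 - (5/13)i


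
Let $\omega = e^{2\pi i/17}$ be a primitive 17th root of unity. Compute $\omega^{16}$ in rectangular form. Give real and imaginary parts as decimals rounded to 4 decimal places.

ω^16 = e^(2πi·16/17) = e^(i·32π/17)
= cos(32π/17) + i sin(32π/17)
= 0.9325 - 0.3612i


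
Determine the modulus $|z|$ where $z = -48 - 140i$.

|z| = sqrt(a^2 + b^2) = sqrt((-48)^2 + (-140)^2) = sqrt(21904) = 148


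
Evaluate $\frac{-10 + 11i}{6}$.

Divisor is real, so divide each part by 6:
= -5/3 + (11/6)i


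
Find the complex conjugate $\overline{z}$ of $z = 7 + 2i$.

If z = a + bi, then conjugate(z) = a - bi
conjugate(7 + 2i) = 7 - 2i


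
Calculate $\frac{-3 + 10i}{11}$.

Divisor is real, so divide each part by 11:
= -3/11 + (10/11)i


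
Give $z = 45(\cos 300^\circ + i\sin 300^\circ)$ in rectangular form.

a = r cos θ = 45 * 1/2 = 45/2
b = r sin θ = 45 * -sqrt(3)/2 = -45*sqrt(3)/2
z = 45/2 - (45*sqrt(3)/2)i


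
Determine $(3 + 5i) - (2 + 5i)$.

(3 - 2) + (5 - 5)i = 1


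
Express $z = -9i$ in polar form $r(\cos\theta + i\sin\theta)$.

r = |z| = sqrt(a^2 + b^2) = sqrt((0)^2 + (-9)^2) = sqrt(0 + 81) = sqrt(81) = 9
a = 0 and b < 0, so z lies on the negative imaginary axis: θ = 270°
z = 9(cos 270° + i sin 270°)


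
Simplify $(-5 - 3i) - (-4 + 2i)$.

(-5 - (-4)) + (-3 - 2)i = -1 - 5i


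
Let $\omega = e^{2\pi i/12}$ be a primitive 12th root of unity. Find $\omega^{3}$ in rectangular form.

ω^3 = e^(2πi·3/12) = e^(i·1π/2)
= cos(1π/2) + i sin(1π/2)
= i


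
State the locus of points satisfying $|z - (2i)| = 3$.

|z - z0| = r describes a circle centered at z0 with radius r
Here z0 = 2i and r = 3
Locus: Circle centered at (0, 2) with radius 3


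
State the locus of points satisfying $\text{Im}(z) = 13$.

Im(z) = y where z = x + yi; the equation y = 13 is satisfied by all points with that y-coordinate
Locus: Horizontal line y = 13


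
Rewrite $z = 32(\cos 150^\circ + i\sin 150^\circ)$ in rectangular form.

a = r cos θ = 32 * -sqrt(3)/2 = -16*sqrt(3)
b = r sin θ = 32 * 1/2 = 16
z = -16*sqrt(3) + 16i


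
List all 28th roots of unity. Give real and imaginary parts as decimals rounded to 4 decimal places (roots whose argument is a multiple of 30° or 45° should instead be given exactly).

ω_k = e^(2πik/28) = cos(2πk/28) + i sin(2πk/28) for k = 0, 1, ..., 27
Roots: 1, 0.9749 + 0.2225i, 0.9010 + 0.4339i, 0.7818 + 0.6235i, 0.6235 + 0.7818i, 0.4339 + 0.9010i, 0.2225 + 0.9749i, i, -0.2225 + 0.9749i, -0.4339 + 0.9010i, -0.6235 + 0.7818i, -0.7818 + 0.6235i, -0.9010 + 0.4339i, -0.9749 + 0.2225i, -1, -0.9749 - 0.2225i, -0.9010 - 0.4339i, -0.7818 - 0.6235i, -0.6235 - 0.7818i, -0.4339 - 0.9010i, -0.2225 - 0.9749i, -i, 0.2225 - 0.9749i, 0.4339 - 0.9010i, 0.6235 - 0.7818i, 0.7818 - 0.6235i, 0.9010 - 0.4339i, 0.9749 - 0.2225i
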